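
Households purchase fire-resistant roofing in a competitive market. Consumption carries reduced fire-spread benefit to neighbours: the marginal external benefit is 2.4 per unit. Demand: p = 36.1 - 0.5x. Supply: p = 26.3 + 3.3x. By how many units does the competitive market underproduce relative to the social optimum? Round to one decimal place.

Market equilibrium (private): 26.3 + 3.3x = 36.1 - 0.5x → x_m = 2.5789.
Social marginal benefit = demand + MEB = 38.5 - 0.5x.
Set SMB = MC: 38.5 - 0.5x = 26.3 + 3.3x → x* = 3.2105.
Gap = |2.5789 − 3.2105| = 0.6316.

0.6 units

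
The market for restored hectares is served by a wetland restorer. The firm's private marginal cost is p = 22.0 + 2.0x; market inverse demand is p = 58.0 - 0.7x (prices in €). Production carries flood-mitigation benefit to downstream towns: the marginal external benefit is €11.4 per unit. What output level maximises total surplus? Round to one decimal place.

x* = 17.6

Social marginal cost = private MC − MEB = 10.6 + 2.0x.
Set SMC = demand: 10.6 + 2.0x = 58.0 - 0.7x → x* = 17.5556.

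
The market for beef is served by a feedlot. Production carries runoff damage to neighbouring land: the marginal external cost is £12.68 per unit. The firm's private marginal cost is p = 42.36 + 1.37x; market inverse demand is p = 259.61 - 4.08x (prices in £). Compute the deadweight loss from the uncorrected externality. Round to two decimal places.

Market equilibrium (private): 42.36 + 1.37x = 259.61 - 4.08x → x_m = 39.8624.
Social marginal cost = private MC + MEC = 55.04 + 1.37x.
Set SMC = demand: 55.04 + 1.37x = 259.61 - 4.08x → x* = 37.5358.
The loss is the area between SMC and demand from x* to x_m; with linear curves that's a triangle of height MEC(x_m).
DWL = ½ × 2.3266 × 12.6800 = 14.7506.

DWL = £14.75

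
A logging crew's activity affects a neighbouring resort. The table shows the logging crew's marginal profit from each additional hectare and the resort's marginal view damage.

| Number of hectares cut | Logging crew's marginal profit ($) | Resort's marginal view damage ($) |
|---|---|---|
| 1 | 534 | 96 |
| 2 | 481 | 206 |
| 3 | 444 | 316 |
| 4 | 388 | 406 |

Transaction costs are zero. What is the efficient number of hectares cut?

Bargaining reaches the level where marginal profit last exceeds marginal view damage.
That holds through level 3 (444 ≥ 316) but not at 4 (388 < 406).

3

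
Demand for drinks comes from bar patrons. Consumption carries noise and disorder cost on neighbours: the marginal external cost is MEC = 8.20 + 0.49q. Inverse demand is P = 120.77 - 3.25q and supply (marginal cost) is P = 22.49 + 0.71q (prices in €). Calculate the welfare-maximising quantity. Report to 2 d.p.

q* = 20.24

Social marginal benefit = demand − MEC = 112.57 - 3.74q.
Set SMB = MC: 112.57 - 3.74q = 22.49 + 0.71q → q* = 20.2427.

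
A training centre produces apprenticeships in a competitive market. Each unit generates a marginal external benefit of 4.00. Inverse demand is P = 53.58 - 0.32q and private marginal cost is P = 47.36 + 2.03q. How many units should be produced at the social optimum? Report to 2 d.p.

q* = 4.35

Social marginal cost = private MC − MEB = 43.36 + 2.03q.
Set SMC = demand: 43.36 + 2.03q = 53.58 - 0.32q → q* = 4.3489.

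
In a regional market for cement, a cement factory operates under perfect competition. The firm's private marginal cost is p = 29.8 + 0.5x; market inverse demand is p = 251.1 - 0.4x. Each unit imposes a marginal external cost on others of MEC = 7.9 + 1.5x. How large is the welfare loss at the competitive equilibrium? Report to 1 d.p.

Market equilibrium (private): 29.8 + 0.5x = 251.1 - 0.4x → x_m = 245.8889.
Social marginal cost = private MC + MEC = 37.7 + 2.0x.
Set SMC = demand: 37.7 + 2.0x = 251.1 - 0.4x → x* = 88.9167.
Between x* and x_m the wedge SMC − demand runs linearly from 0 to MEC(x_m), so the loss is a triangle.
DWL = ½ × 156.9722 × 376.7333 = 29568.3275.

DWL = 29568.3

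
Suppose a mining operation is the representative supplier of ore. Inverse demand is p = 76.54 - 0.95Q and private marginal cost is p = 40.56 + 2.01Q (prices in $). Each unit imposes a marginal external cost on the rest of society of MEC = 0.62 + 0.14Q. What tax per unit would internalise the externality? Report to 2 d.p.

tax = $2.22 per unit

Social marginal cost = private MC + MEC = 41.18 + 2.15Q.
Set SMC = demand: 41.18 + 2.15Q = 76.54 - 0.95Q → Q* = 11.4065.
The Pigouvian tax equals MEC at Q*: 0.62 + 0.14×11.4065 = 2.2169.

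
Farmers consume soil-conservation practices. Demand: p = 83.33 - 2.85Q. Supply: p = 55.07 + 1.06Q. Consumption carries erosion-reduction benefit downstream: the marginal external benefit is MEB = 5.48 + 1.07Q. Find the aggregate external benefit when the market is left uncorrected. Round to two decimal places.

67.55

Market equilibrium (private): 55.07 + 1.06Q = 83.33 - 2.85Q → Q_m = 7.2276.
Total external benefit = ∫₀^{Q_m} (5.48 + 1.07Q) dQ = 5.48×7.2276 + ½×1.07×7.2276² = 67.5547.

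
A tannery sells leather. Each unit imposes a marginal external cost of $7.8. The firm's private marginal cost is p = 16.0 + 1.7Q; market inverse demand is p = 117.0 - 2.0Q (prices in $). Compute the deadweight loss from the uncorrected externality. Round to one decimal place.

DWL = $8.2

Market equilibrium (private): 16.0 + 1.7Q = 117.0 - 2.0Q → Q_m = 27.2973.
Social marginal cost = private MC + MEC = 23.8 + 1.7Q.
Set SMC = demand: 23.8 + 1.7Q = 117.0 - 2.0Q → Q* = 25.1892.
The welfare-loss triangle has base |Q_m − Q*| and height MEC(Q_m) (the vertical gap between SMC and demand is zero at Q* and MEC at Q_m).
DWL = ½ × 2.1081 × 7.8000 = 8.2216.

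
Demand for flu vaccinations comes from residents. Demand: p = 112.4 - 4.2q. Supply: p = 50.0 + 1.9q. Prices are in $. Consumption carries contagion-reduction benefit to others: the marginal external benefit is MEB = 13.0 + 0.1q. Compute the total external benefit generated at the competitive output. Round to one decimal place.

$138.2

Market equilibrium (private): 50.0 + 1.9q = 112.4 - 4.2q → q_m = 10.2295.
Total external benefit = ∫₀^{q_m} (13.0 + 0.1q) dq = 13.0×10.2295 + ½×0.1×10.2295² = 138.2156.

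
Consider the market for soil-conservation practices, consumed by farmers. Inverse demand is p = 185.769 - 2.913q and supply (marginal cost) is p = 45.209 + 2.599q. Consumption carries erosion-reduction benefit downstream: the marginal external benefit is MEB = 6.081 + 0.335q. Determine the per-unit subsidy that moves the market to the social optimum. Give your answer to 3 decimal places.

Social marginal benefit = demand + MEB = 191.850 - 2.578q.
Set SMB = MC: 191.850 - 2.578q = 45.209 + 2.599q → q* = 28.3255.
The Pigouvian subsidy equals MEB at q*: 6.081 + 0.335×28.3255 = 15.5700.

subsidy = 15.570 per unit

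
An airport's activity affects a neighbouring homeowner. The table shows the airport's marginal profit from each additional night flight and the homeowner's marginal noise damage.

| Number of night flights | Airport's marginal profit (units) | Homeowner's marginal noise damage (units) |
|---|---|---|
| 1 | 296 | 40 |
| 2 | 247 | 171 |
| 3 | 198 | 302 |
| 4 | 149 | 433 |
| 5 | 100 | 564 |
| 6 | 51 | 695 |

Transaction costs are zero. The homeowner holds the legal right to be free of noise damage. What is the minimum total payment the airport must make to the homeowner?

Efficient level: marginal profit ≥ marginal noise damage through level 2, so k* = 2.
With the homeowner holding the right, the airport must at least compensate total damage at k*: 40 + 171 = 211.

211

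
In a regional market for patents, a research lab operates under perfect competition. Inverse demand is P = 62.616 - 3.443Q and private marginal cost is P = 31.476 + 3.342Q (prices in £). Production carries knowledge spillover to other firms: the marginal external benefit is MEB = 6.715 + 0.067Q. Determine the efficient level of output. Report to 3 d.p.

Social marginal cost = private MC − MEB = 24.761 + 3.275Q.
Set SMC = demand: 24.761 + 3.275Q = 62.616 - 3.443Q → Q* = 5.6349.

Q* = 5.635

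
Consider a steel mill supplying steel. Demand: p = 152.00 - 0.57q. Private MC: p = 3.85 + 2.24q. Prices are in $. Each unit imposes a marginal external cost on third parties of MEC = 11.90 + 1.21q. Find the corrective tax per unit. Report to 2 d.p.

tax = $52.91 per unit

Social marginal cost = private MC + MEC = 15.75 + 3.45q.
Set SMC = demand: 15.75 + 3.45q = 152.00 - 0.57q → q* = 33.8930.
The Pigouvian tax equals MEC at q*: 11.90 + 1.21×33.8930 = 52.9105.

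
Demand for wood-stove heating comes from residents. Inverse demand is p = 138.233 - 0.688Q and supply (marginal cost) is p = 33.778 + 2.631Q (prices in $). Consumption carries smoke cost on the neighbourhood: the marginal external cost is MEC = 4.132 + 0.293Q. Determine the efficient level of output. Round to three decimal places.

Social marginal benefit = demand − MEC = 134.101 - 0.981Q.
Set SMB = MC: 134.101 - 0.981Q = 33.778 + 2.631Q → Q* = 27.7749.

Q* = 27.775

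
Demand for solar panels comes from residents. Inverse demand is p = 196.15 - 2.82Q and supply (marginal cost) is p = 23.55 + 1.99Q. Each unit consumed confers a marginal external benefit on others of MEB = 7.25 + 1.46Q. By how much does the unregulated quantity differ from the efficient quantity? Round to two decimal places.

17.80 units

Market equilibrium (private): 23.55 + 1.99Q = 196.15 - 2.82Q → Q_m = 35.8836.
Social marginal benefit = demand + MEB = 203.40 - 1.36Q.
Set SMB = MC: 203.40 - 1.36Q = 23.55 + 1.99Q → Q* = 53.6866.
Gap = |35.8836 − 53.6866| = 17.8030.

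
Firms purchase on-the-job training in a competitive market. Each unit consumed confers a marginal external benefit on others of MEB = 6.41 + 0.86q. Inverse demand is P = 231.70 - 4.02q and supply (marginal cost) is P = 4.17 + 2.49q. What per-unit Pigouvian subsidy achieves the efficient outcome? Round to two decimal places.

subsidy = 42.02 per unit

Social marginal benefit = demand + MEB = 238.11 - 3.16q.
Set SMB = MC: 238.11 - 3.16q = 4.17 + 2.49q → q* = 41.4053.
The Pigouvian subsidy equals MEB at q*: 6.41 + 0.86×41.4053 = 42.0186.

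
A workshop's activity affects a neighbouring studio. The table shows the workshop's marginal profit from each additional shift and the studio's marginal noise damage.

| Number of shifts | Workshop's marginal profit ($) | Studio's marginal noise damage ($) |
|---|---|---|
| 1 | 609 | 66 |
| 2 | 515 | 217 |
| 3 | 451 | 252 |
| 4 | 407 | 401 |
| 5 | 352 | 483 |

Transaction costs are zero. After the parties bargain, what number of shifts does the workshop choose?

4

Bargaining reaches the level where marginal profit last exceeds marginal noise damage.
That holds through level 4 (407 ≥ 401) but not at 5 (352 < 483).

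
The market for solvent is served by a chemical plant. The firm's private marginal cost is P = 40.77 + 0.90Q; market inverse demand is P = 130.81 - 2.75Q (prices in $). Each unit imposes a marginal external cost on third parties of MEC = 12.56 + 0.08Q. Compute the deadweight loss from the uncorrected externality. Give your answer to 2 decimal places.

Market equilibrium (private): 40.77 + 0.90Q = 130.81 - 2.75Q → Q_m = 24.6685.
Social marginal cost = private MC + MEC = 53.33 + 0.98Q.
Set SMC = demand: 53.33 + 0.98Q = 130.81 - 2.75Q → Q* = 20.7721.
The loss is the area between SMC and demand from Q* to Q_m; with linear curves that's a triangle of height MEC(Q_m).
DWL = ½ × 3.8964 × 14.5335 = 28.3142.

DWL = $28.31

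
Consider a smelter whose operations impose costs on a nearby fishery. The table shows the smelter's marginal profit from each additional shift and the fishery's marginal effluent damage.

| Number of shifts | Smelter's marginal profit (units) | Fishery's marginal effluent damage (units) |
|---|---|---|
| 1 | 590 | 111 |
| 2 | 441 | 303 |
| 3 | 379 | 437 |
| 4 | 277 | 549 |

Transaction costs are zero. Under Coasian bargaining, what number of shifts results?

2

Bargaining reaches the level where marginal profit last exceeds marginal effluent damage.
That holds through level 2 (441 ≥ 303) but not at 3 (379 < 437).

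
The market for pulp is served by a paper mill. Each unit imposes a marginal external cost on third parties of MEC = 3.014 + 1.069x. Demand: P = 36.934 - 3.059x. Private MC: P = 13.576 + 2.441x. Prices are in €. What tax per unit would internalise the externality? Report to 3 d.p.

Social marginal cost = private MC + MEC = 16.590 + 3.510x.
Set SMC = demand: 16.590 + 3.510x = 36.934 - 3.059x → x* = 3.0970.
The Pigouvian tax equals MEC at x*: 3.014 + 1.069×3.0970 = 6.3247.

tax = €6.325 per unit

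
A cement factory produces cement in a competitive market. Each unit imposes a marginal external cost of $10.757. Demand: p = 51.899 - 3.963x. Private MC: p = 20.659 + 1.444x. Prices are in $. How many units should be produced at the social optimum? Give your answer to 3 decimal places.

Social marginal cost = private MC + MEC = 31.416 + 1.444x.
Set SMC = demand: 31.416 + 1.444x = 51.899 - 3.963x → x* = 3.7882.

x* = 3.788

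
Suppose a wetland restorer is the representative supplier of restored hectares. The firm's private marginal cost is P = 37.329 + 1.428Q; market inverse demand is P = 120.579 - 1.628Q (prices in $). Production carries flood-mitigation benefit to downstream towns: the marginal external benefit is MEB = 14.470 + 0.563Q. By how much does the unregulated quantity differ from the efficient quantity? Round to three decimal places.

11.956 units

Market equilibrium (private): 37.329 + 1.428Q = 120.579 - 1.628Q → Q_m = 27.2415.
Social marginal cost = private MC − MEB = 22.859 + 0.865Q.
Set SMC = demand: 22.859 + 0.865Q = 120.579 - 1.628Q → Q* = 39.1978.
Gap = |27.2415 − 39.1978| = 11.9563.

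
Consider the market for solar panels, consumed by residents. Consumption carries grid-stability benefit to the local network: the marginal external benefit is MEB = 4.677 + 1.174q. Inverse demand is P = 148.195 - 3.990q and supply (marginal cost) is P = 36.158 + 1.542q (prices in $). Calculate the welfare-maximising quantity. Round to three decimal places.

q* = 26.782

Social marginal benefit = demand + MEB = 152.872 - 2.816q.
Set SMB = MC: 152.872 - 2.816q = 36.158 + 1.542q → q* = 26.7816.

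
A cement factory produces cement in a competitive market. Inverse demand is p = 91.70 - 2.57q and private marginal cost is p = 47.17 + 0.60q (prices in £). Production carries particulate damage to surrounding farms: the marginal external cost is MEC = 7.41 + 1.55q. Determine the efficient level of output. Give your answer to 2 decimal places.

Social marginal cost = private MC + MEC = 54.58 + 2.15q.
Set SMC = demand: 54.58 + 2.15q = 91.70 - 2.57q → q* = 7.8644.

q* = 7.86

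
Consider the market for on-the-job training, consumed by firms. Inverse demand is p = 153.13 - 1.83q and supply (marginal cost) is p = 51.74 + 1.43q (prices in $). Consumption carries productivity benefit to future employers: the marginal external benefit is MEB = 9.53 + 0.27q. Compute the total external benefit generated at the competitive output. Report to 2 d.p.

$426.98

Market equilibrium (private): 51.74 + 1.43q = 153.13 - 1.83q → q_m = 31.1012.
Total external benefit = ∫₀^{q_m} (9.53 + 0.27q) dq = 9.53×31.1012 + ½×0.27×31.1012² = 426.9779.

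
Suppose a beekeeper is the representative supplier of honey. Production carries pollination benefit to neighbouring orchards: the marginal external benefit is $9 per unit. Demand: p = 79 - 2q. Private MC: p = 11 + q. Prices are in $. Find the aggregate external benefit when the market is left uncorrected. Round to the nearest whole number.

$204

Market equilibrium (private): 11 + q = 79 - 2q → q_m = 22.6667.
Total external benefit = MEB × q_m = 9 × 22.6667 = 204.0003.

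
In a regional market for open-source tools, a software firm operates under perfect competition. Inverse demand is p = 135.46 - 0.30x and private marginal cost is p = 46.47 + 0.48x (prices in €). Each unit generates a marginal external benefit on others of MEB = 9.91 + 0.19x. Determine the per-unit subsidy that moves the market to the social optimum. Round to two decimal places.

Social marginal cost = private MC − MEB = 36.56 + 0.29x.
Set SMC = demand: 36.56 + 0.29x = 135.46 - 0.30x → x* = 167.6271.
The Pigouvian subsidy equals MEB at x*: 9.91 + 0.19×167.6271 = 41.7591.

subsidy = €41.76 per unit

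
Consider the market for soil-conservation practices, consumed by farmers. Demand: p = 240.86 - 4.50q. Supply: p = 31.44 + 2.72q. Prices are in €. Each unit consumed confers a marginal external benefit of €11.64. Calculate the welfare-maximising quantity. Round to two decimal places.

q* = 30.62

Social marginal benefit = demand + MEB = 252.50 - 4.50q.
Set SMB = MC: 252.50 - 4.50q = 31.44 + 2.72q → q* = 30.6177.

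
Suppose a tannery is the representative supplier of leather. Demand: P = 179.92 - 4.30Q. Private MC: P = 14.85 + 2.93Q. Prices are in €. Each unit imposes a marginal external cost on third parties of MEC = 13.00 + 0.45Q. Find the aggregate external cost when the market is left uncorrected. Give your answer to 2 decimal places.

Market equilibrium (private): 14.85 + 2.93Q = 179.92 - 4.30Q → Q_m = 22.8313.
Total external cost = ∫₀^{Q_m} (13.00 + 0.45Q) dQ = 13.00×22.8313 + ½×0.45×22.8313² = 414.0923.

€414.09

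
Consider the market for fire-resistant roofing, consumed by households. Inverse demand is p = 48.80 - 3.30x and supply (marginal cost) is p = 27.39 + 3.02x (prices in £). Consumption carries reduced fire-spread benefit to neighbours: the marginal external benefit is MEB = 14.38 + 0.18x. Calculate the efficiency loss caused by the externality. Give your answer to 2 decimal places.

Market equilibrium (private): 27.39 + 3.02x = 48.80 - 3.30x → x_m = 3.3877.
Social marginal benefit = demand + MEB = 63.18 - 3.12x.
Set SMB = MC: 63.18 - 3.12x = 27.39 + 3.02x → x* = 5.8290.
The welfare-loss triangle has base |x_m − x*| and height MEB(x_m) (the vertical gap between SMB and MC is zero at x* and MEB at x_m).
DWL = ½ × 2.4413 × 14.9898 = 18.2973.

DWL = £18.30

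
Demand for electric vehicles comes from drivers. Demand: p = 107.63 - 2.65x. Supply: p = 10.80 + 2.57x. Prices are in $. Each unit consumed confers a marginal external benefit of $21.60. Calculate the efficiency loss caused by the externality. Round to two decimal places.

DWL = $44.69

Market equilibrium (private): 10.80 + 2.57x = 107.63 - 2.65x → x_m = 18.5498.
Social marginal benefit = demand + MEB = 129.23 - 2.65x.
Set SMB = MC: 129.23 - 2.65x = 10.80 + 2.57x → x* = 22.6877.
Between x* and x_m the wedge SMB − MC runs linearly from 0 to MEB(x_m), so the loss is a triangle.
DWL = ½ × 4.1379 × 21.6000 = 44.6893.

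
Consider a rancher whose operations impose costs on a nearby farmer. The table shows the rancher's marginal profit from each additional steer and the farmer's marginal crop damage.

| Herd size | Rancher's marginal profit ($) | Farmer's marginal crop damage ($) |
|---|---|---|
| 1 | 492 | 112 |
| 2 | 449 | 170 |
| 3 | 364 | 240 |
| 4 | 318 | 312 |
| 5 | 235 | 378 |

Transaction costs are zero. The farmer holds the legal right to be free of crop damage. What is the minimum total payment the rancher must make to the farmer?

Efficient level: marginal profit ≥ marginal crop damage through level 4, so k* = 4.
With the farmer holding the right, the rancher must at least compensate total damage at k*: 112 + 170 + 240 + 312 = 834.

$834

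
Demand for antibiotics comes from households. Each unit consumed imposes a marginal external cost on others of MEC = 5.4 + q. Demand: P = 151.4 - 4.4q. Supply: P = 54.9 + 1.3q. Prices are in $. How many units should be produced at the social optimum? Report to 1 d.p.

Social marginal benefit = demand − MEC = 146.0 - 5.4q.
Set SMB = MC: 146.0 - 5.4q = 54.9 + 1.3q → q* = 13.5970.

q* = 13.6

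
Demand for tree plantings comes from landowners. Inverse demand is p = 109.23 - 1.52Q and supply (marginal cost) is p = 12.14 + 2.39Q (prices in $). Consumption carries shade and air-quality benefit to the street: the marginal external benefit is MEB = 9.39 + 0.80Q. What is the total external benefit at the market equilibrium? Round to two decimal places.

Market equilibrium (private): 12.14 + 2.39Q = 109.23 - 1.52Q → Q_m = 24.8312.
Total external benefit = ∫₀^{Q_m} (9.39 + 0.80Q) dQ = 9.39×24.8312 + ½×0.80×24.8312² = 479.8004.

$479.80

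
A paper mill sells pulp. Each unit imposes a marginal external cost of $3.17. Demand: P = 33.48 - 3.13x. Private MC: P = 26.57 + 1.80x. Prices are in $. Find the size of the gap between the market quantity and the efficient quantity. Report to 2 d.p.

Market equilibrium (private): 26.57 + 1.80x = 33.48 - 3.13x → x_m = 1.4016.
Social marginal cost = private MC + MEC = 29.74 + 1.80x.
Set SMC = demand: 29.74 + 1.80x = 33.48 - 3.13x → x* = 0.7586.
Gap = |1.4016 − 0.7586| = 0.6430.

0.64 units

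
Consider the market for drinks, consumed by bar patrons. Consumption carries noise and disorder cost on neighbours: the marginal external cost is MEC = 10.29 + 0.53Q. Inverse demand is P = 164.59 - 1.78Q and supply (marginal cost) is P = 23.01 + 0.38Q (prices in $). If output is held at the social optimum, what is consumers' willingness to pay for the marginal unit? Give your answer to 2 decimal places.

P = $77.71

Social marginal benefit = demand − MEC = 154.30 - 2.31Q.
Set SMB = MC: 154.30 - 2.31Q = 23.01 + 0.38Q → Q* = 48.8067.
Consumer price on the demand curve at Q*: 164.59 − 1.78×48.8067 = 77.7141.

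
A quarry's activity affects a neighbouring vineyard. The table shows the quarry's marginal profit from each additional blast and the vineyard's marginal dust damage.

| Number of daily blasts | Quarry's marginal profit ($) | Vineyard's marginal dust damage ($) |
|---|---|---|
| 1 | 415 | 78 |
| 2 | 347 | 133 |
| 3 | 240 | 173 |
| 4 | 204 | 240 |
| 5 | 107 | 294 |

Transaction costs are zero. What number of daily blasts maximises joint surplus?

Bargaining reaches the level where marginal profit last exceeds marginal dust damage.
That holds through level 3 (240 ≥ 173) but not at 4 (204 < 240).

3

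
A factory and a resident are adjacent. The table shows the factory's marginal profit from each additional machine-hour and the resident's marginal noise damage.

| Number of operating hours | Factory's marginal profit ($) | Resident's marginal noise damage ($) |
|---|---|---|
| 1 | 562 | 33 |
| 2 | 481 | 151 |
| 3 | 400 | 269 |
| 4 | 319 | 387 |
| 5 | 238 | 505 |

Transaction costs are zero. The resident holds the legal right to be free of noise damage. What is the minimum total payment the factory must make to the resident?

Efficient level: marginal profit ≥ marginal noise damage through level 3, so k* = 3.
With the resident holding the right, the factory must at least compensate total damage at k*: 33 + 151 + 269 = 453.

$453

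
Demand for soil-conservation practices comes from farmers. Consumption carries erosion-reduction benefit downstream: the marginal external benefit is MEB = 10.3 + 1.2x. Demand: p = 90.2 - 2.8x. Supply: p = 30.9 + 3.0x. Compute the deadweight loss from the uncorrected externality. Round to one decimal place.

DWL = 55.4

Market equilibrium (private): 30.9 + 3.0x = 90.2 - 2.8x → x_m = 10.2241.
Social marginal benefit = demand + MEB = 100.5 - 1.6x.
Set SMB = MC: 100.5 - 1.6x = 30.9 + 3.0x → x* = 15.1304.
The loss is the area between SMB and MC from x* to x_m; with linear curves that's a triangle of height MEB(x_m).
DWL = ½ × 4.9063 × 22.5690 = 55.3651.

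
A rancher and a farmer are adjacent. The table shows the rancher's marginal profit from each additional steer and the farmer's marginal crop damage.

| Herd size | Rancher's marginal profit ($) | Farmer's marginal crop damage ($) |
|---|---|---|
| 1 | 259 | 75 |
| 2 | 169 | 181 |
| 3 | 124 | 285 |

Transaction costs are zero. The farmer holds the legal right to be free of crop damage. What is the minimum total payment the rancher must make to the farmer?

$75

Efficient level: marginal profit ≥ marginal crop damage through level 1, so k* = 1.
With the farmer holding the right, the rancher must at least compensate total damage at k*: 75 = 75.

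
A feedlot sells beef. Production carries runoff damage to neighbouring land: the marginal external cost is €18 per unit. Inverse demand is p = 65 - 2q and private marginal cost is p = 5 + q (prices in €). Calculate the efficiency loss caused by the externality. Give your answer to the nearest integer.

Market equilibrium (private): 5 + q = 65 - 2q → q_m = 20.0000.
Social marginal cost = private MC + MEC = 23 + q.
Set SMC = demand: 23 + q = 65 - 2q → q* = 14.0000.
The loss is the area between SMC and demand from q* to q_m; with linear curves that's a triangle of height MEC(q_m).
DWL = ½ × 6.0000 × 18.0000 = 54.0000.

DWL = €54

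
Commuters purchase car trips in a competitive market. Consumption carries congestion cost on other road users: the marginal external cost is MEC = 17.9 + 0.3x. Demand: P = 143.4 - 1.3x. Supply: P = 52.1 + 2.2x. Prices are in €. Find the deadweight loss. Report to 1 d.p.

DWL = €87.1

Market equilibrium (private): 52.1 + 2.2x = 143.4 - 1.3x → x_m = 26.0857.
Social marginal benefit = demand − MEC = 125.5 - 1.6x.
Set SMB = MC: 125.5 - 1.6x = 52.1 + 2.2x → x* = 19.3158.
The welfare-loss triangle has base |x_m − x*| and height MEC(x_m) (the vertical gap between SMB and MC is zero at x* and MEC at x_m).
DWL = ½ × 6.7699 × 25.7257 = 87.0802.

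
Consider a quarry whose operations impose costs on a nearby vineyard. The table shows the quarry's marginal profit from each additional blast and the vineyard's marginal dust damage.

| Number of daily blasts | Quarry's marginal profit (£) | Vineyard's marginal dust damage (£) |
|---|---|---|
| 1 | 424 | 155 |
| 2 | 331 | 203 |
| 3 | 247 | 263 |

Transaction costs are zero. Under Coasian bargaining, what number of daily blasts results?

2

Bargaining reaches the level where marginal profit last exceeds marginal dust damage.
That holds through level 2 (331 ≥ 203) but not at 3 (247 < 263).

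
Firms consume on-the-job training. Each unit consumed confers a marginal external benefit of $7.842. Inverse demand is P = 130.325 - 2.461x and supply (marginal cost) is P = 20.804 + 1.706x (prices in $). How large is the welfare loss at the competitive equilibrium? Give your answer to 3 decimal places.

DWL = $7.379

Market equilibrium (private): 20.804 + 1.706x = 130.325 - 2.461x → x_m = 26.2829.
Social marginal benefit = demand + MEB = 138.167 - 2.461x.
Set SMB = MC: 138.167 - 2.461x = 20.804 + 1.706x → x* = 28.1649.
Height of the DWL triangle at x_m is SMB(x_m) − MC(x_m) = MEB(x_m) = 7.8420.
DWL = ½ × 1.8820 × 7.8420 = 7.3793.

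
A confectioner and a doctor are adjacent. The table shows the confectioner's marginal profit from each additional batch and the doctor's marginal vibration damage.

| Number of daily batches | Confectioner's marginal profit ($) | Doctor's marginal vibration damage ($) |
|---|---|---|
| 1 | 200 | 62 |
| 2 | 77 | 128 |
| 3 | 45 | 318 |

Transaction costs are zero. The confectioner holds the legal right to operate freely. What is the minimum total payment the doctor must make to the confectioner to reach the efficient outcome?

Left alone the confectioner would choose level 3 (marginal profit stays positive).
Efficient level: k* = 1 (marginal profit ≥ marginal vibration damage through 1).
The doctor must at least cover the confectioner's forgone profit from cutting 3→1: 77 + 45 = 122.

$122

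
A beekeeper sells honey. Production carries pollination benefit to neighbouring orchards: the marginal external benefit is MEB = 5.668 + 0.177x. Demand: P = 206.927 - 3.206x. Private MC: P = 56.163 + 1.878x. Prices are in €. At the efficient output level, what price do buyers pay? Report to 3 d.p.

P = €104.722

Social marginal cost = private MC − MEB = 50.495 + 1.701x.
Set SMC = demand: 50.495 + 1.701x = 206.927 - 3.206x → x* = 31.8794.
Consumer price on the demand curve at x*: 206.927 − 3.206×31.8794 = 104.7216.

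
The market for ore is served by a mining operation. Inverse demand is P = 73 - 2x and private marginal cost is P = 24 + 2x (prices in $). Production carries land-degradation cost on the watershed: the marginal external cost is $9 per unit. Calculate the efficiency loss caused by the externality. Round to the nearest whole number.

Market equilibrium (private): 24 + 2x = 73 - 2x → x_m = 12.2500.
Social marginal cost = private MC + MEC = 33 + 2x.
Set SMC = demand: 33 + 2x = 73 - 2x → x* = 10.0000.
Between x* and x_m the wedge SMC − demand runs linearly from 0 to MEC(x_m), so the loss is a triangle.
DWL = ½ × 2.2500 × 9.0000 = 10.1250.

DWL = $10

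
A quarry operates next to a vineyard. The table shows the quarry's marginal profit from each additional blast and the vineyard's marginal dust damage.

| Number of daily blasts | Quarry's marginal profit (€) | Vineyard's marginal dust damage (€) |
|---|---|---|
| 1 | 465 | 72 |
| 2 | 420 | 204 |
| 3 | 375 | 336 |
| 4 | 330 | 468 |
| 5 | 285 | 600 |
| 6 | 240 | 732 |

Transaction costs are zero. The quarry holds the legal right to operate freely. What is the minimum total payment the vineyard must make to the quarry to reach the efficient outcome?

Left alone the quarry would choose level 6 (marginal profit stays positive).
Efficient level: k* = 3 (marginal profit ≥ marginal dust damage through 3).
The vineyard must at least cover the quarry's forgone profit from cutting 6→3: 330 + 285 + 240 = 855.

€855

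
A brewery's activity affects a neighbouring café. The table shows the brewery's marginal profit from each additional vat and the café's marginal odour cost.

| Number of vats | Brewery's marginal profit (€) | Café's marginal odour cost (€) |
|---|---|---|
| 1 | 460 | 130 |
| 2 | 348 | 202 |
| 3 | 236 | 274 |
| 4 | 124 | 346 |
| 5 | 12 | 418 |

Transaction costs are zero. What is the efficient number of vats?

2

Bargaining reaches the level where marginal profit last exceeds marginal odour cost.
That holds through level 2 (348 ≥ 202) but not at 3 (236 < 274).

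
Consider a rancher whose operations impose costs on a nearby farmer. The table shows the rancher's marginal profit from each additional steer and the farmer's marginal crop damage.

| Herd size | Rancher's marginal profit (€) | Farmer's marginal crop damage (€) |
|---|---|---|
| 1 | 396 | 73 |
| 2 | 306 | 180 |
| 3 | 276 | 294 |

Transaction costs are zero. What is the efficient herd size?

2

Bargaining reaches the level where marginal profit last exceeds marginal crop damage.
That holds through level 2 (306 ≥ 180) but not at 3 (276 < 294).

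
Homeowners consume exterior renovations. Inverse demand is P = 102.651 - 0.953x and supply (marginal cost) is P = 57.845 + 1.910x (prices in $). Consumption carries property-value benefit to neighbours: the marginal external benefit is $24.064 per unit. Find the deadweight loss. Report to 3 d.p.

DWL = $101.131

Market equilibrium (private): 57.845 + 1.910x = 102.651 - 0.953x → x_m = 15.6500.
Social marginal benefit = demand + MEB = 126.715 - 0.953x.
Set SMB = MC: 126.715 - 0.953x = 57.845 + 1.910x → x* = 24.0552.
Height of the DWL triangle at x_m is SMB(x_m) − MC(x_m) = MEB(x_m) = 24.0640.
DWL = ½ × 8.4052 × 24.0640 = 101.1314.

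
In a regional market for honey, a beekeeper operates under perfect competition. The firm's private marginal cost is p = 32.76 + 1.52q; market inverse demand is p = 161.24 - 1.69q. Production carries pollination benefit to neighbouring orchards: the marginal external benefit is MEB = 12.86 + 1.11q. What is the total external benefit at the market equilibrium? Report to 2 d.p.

Market equilibrium (private): 32.76 + 1.52q = 161.24 - 1.69q → q_m = 40.0249.
Total external benefit = ∫₀^{q_m} (12.86 + 1.11q) dq = 12.86×40.0249 + ½×1.11×40.0249² = 1403.8261.

1403.83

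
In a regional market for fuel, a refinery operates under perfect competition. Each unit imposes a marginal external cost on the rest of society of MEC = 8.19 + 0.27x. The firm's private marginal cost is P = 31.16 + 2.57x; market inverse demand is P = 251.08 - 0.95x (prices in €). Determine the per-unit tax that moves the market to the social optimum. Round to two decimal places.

tax = €23.27 per unit

Social marginal cost = private MC + MEC = 39.35 + 2.84x.
Set SMC = demand: 39.35 + 2.84x = 251.08 - 0.95x → x* = 55.8654.
The Pigouvian tax equals MEC at x*: 8.19 + 0.27×55.8654 = 23.2737.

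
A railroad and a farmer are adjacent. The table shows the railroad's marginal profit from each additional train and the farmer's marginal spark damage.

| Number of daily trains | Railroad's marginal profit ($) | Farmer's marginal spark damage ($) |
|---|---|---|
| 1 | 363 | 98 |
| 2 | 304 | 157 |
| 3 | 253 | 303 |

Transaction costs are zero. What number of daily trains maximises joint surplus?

Bargaining reaches the level where marginal profit last exceeds marginal spark damage.
That holds through level 2 (304 ≥ 157) but not at 3 (253 < 303).

2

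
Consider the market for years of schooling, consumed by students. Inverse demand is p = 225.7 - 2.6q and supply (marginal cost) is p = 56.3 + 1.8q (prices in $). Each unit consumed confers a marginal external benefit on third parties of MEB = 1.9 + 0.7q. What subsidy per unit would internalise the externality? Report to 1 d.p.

Social marginal benefit = demand + MEB = 227.6 - 1.9q.
Set SMB = MC: 227.6 - 1.9q = 56.3 + 1.8q → q* = 46.2973.
The Pigouvian subsidy equals MEB at q*: 1.9 + 0.7×46.2973 = 34.3081.

subsidy = $34.3 per unit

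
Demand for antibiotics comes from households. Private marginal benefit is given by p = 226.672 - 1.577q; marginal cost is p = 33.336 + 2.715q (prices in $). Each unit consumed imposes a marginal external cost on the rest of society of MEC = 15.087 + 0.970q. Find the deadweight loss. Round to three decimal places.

Market equilibrium (private): 33.336 + 2.715q = 226.672 - 1.577q → q_m = 45.0457.
Social marginal benefit = demand − MEC = 211.585 - 2.547q.
Set SMB = MC: 211.585 - 2.547q = 33.336 + 2.715q → q* = 33.8748.
Between q* and q_m the wedge MC − SMB runs linearly from 0 to MEC(q_m), so the loss is a triangle.
DWL = ½ × 11.1709 × 58.7813 = 328.3200.

DWL = $328.320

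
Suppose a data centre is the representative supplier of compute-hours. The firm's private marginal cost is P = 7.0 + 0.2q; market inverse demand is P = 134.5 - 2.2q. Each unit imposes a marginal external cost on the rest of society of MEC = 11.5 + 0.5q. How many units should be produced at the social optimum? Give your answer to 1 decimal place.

q* = 40.0

Social marginal cost = private MC + MEC = 18.5 + 0.7q.
Set SMC = demand: 18.5 + 0.7q = 134.5 - 2.2q → q* = 40.0000.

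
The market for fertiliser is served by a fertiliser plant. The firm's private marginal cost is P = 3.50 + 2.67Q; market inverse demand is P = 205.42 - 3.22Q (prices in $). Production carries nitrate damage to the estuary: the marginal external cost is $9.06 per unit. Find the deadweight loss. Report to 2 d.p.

Market equilibrium (private): 3.50 + 2.67Q = 205.42 - 3.22Q → Q_m = 34.2818.
Social marginal cost = private MC + MEC = 12.56 + 2.67Q.
Set SMC = demand: 12.56 + 2.67Q = 205.42 - 3.22Q → Q* = 32.7436.
The welfare-loss triangle has base |Q_m − Q*| and height MEC(Q_m) (the vertical gap between SMC and demand is zero at Q* and MEC at Q_m).
DWL = ½ × 1.5382 × 9.0600 = 6.9680.

DWL = $6.97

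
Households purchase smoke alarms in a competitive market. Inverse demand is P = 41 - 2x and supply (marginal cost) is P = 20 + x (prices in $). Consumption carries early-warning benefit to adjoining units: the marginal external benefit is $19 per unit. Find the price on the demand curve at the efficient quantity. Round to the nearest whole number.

P = $14

Social marginal benefit = demand + MEB = 60 - 2x.
Set SMB = MC: 60 - 2x = 20 + x → x* = 13.3333.
Consumer price on the demand curve at x*: 41 − 2×13.3333 = 14.3334.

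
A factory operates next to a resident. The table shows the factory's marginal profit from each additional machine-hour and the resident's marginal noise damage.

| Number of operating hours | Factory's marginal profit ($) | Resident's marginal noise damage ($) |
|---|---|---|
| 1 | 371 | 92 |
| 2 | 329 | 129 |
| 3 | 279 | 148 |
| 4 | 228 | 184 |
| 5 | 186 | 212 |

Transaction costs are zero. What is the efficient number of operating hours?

4

Bargaining reaches the level where marginal profit last exceeds marginal noise damage.
That holds through level 4 (228 ≥ 184) but not at 5 (186 < 212).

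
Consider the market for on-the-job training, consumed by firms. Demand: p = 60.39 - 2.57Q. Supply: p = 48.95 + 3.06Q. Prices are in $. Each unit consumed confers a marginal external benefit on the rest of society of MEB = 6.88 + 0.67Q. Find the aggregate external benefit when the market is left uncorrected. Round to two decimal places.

Market equilibrium (private): 48.95 + 3.06Q = 60.39 - 2.57Q → Q_m = 2.0320.
Total external benefit = ∫₀^{Q_m} (6.88 + 0.67Q) dQ = 6.88×2.0320 + ½×0.67×2.0320² = 15.3634.

$15.36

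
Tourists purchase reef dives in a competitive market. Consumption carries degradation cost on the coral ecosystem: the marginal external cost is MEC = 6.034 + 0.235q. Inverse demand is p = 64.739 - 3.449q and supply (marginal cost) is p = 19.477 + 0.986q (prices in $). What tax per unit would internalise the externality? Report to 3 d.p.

Social marginal benefit = demand − MEC = 58.705 - 3.684q.
Set SMB = MC: 58.705 - 3.684q = 19.477 + 0.986q → q* = 8.4000.
The Pigouvian tax equals MEC at q*: 6.034 + 0.235×8.4000 = 8.0080.

tax = $8.008 per unit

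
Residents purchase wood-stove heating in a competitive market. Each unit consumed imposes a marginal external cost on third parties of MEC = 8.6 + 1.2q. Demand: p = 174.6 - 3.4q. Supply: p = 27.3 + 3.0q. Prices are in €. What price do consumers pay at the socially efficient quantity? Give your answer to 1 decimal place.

P = €112.6

Social marginal benefit = demand − MEC = 166.0 - 4.6q.
Set SMB = MC: 166.0 - 4.6q = 27.3 + 3.0q → q* = 18.2500.
Consumer price on the demand curve at q*: 174.6 − 3.4×18.2500 = 112.5500.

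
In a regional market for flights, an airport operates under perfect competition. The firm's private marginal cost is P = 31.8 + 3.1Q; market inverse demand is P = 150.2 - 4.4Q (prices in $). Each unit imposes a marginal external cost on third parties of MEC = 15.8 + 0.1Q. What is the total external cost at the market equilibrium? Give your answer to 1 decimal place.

$261.9

Market equilibrium (private): 31.8 + 3.1Q = 150.2 - 4.4Q → Q_m = 15.7867.
Total external cost = ∫₀^{Q_m} (15.8 + 0.1Q) dQ = 15.8×15.7867 + ½×0.1×15.7867² = 261.8909.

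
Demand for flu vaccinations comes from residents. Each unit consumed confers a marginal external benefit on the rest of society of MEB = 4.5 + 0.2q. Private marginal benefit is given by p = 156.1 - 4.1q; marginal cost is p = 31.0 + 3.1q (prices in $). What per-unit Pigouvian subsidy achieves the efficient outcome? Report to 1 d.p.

Social marginal benefit = demand + MEB = 160.6 - 3.9q.
Set SMB = MC: 160.6 - 3.9q = 31.0 + 3.1q → q* = 18.5143.
The Pigouvian subsidy equals MEB at q*: 4.5 + 0.2×18.5143 = 8.2029.

subsidy = $8.2 per unit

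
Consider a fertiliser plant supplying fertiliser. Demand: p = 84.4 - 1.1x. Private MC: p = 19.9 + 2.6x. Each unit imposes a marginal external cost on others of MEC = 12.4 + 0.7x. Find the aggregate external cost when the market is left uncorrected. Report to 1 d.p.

322.5

Market equilibrium (private): 19.9 + 2.6x = 84.4 - 1.1x → x_m = 17.4324.
Total external cost = ∫₀^{x_m} (12.4 + 0.7x) dx = 12.4×17.4324 + ½×0.7×17.4324² = 322.5228.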